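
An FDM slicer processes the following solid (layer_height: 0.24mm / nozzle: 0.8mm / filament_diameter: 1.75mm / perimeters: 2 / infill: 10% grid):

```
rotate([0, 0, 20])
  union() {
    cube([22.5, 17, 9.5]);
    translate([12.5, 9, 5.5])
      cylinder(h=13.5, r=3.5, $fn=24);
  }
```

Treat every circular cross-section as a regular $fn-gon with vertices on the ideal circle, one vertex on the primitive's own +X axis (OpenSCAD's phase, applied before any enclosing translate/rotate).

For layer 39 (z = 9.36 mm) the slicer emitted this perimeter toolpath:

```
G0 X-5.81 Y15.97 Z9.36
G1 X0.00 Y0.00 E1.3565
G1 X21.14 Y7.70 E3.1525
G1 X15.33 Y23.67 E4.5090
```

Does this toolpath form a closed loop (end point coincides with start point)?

Start point (G0): (-5.81, 15.97). End point (last G1): the path does not return to the start — open.

no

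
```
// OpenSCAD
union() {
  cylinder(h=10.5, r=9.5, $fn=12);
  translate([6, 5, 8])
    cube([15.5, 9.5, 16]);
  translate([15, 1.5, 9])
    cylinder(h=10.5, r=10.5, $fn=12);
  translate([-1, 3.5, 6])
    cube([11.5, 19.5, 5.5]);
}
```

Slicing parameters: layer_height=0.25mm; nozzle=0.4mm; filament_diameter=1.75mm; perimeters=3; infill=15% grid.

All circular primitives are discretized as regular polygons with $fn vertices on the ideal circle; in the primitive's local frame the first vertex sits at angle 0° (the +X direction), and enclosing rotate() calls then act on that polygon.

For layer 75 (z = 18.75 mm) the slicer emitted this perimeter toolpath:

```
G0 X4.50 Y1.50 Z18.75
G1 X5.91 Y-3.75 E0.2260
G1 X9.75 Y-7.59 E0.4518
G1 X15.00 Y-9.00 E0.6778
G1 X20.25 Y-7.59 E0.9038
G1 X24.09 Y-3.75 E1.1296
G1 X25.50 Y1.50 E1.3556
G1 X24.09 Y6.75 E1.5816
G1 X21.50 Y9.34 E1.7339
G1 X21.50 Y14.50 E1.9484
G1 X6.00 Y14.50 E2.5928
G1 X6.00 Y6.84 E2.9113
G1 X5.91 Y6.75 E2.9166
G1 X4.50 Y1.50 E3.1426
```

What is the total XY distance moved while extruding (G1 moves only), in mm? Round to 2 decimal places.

Sum the Euclidean lengths of each G1 segment: total = 75.59 mm.

75.59 mm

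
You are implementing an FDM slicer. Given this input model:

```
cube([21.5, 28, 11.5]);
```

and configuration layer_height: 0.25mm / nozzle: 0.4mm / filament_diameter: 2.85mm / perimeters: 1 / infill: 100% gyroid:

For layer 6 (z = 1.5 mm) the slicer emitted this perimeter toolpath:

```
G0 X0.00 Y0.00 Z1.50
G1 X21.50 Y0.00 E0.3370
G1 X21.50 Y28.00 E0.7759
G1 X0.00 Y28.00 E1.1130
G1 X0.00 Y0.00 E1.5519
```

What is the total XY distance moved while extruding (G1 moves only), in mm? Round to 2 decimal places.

99.00 mm

Sum the Euclidean lengths of each G1 segment: total = 99.00 mm.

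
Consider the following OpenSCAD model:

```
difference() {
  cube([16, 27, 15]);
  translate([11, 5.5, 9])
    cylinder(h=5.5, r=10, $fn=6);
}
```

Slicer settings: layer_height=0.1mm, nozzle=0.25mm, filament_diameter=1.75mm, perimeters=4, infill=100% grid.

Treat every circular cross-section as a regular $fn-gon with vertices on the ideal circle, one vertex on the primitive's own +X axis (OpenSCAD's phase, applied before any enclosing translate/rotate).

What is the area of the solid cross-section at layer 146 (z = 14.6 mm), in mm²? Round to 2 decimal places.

432.00 mm²

At z = 14.6 mm: the 16×27 cube contributes its full rectangle (area 432.00 mm²); the cylinder at (11, 5.5) is not intersected at this z (z outside [9, 14.5]); After the difference (first − rest): none of the subtracted shapes is present at this height, so the 16×27 cube is unchanged — area = 432.00 mm². Overall, the cross-section is a single solid region. Net area = 432.00 mm².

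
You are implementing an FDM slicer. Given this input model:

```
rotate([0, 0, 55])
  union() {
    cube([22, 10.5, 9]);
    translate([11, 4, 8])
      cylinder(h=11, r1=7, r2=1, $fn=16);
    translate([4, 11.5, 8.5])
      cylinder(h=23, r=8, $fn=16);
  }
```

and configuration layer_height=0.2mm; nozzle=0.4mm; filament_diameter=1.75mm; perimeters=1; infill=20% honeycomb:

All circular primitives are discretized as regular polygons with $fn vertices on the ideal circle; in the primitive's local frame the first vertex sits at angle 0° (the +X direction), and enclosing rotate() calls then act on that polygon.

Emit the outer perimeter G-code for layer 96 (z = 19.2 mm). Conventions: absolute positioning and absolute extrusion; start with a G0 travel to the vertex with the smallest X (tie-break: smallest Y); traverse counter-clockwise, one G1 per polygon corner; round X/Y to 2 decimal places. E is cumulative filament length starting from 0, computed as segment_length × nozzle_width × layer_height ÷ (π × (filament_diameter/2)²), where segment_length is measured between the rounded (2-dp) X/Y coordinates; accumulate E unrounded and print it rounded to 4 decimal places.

At z = 19.2 mm: the cube does not reach this height (z outside [0, 9]); the cone at (11, 4) is not intersected at this z (z outside [8, 19]); the r=8 cylinder at (4, 11.5) contributes a regular 16-gon of circumradius 8; Taking the union: only the r=8 cylinder at (4, 11.5) is present, so the union is just that shape — 1 connected region; (whole slice rotated 55° about Z — lengths, areas and connectivity unchanged). The outline is a single polygon with 16 vertices. Extrusion per mm of travel: 0.4 × 0.2 / (π × 0.875²) = 0.033260. Accumulating E over each segment gives final E = 1.6610.

G0 X-15.00 Y8.48 Z19.20
G1 X-13.87 Y5.57 E0.1038
G1 X-11.71 Y3.32 E0.2076
G1 X-8.86 Y2.06 E0.3112
G1 X-5.74 Y1.99 E0.4150
G1 X-2.83 Y3.13 E0.5190
G1 X-0.57 Y5.28 E0.6227
G1 X0.68 Y8.14 E0.7265
G1 X0.75 Y11.26 E0.8303
G1 X-0.38 Y14.17 E0.9341
G1 X-2.54 Y16.43 E1.0381
G1 X-5.39 Y17.68 E1.1416
G1 X-8.52 Y17.75 E1.2458
G1 X-11.42 Y16.62 E1.3493
G1 X-13.68 Y14.46 E1.4533
G1 X-14.94 Y11.60 E1.5572
G1 X-15.00 Y8.48 E1.6610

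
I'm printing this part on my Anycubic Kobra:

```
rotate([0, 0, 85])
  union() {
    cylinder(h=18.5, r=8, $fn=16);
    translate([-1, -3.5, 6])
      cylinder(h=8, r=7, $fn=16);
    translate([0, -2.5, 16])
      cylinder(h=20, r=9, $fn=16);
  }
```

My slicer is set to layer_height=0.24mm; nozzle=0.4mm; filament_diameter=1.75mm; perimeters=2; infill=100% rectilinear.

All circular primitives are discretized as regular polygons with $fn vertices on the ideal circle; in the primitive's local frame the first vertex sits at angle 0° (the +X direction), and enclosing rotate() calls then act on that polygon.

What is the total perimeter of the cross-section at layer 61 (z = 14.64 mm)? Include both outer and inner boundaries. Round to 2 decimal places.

At z = 14.64 mm: the cylinder: section is a regular 16-gon, circumradius r=8 (perimeter = 2·16·8.000·sin(180°/16) = 49.94 mm); the cylinder at (-1, -3.5) is absent (z outside [6, 14]); the cylinder at (0, -2.5) does not reach this height (z outside [16, 36]); Combining (union): only the r=8 cylinder is present, so the union is just that shape — boundary = 49.94 mm; (whole slice rotated 85° about Z — lengths, areas and connectivity unchanged). Overall, the cross-section is a single solid region. Total boundary length (outer) = 49.94 mm.

49.94 mm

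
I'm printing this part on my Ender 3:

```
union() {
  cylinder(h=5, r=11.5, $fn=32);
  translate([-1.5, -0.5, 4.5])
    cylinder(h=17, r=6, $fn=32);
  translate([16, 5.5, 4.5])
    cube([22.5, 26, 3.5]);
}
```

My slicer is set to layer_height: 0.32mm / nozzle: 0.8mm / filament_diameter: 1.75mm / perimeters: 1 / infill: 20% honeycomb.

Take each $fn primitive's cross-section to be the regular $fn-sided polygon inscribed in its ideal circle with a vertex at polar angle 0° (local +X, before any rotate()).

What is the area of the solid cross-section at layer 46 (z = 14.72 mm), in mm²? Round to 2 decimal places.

112.37 mm²

At z = 14.72 mm: the cylinder is not intersected at this z (z outside [0, 5]); the r=6 cylinder at (-1.5, -0.5) gives a regular 32-gon of circumradius 6 (constant along its height) (area = (32/2)·6.000²·sin(360°/32) = 112.37 mm²); the cube at (16, 5.5) is not intersected at this z (z outside [4.5, 8]); Combining (union): only the r=6 cylinder at (-1.5, -0.5) is present, so the union is just that shape — area = 112.37 mm². Overall, the cross-section is a single solid region. Net area = 112.37 mm².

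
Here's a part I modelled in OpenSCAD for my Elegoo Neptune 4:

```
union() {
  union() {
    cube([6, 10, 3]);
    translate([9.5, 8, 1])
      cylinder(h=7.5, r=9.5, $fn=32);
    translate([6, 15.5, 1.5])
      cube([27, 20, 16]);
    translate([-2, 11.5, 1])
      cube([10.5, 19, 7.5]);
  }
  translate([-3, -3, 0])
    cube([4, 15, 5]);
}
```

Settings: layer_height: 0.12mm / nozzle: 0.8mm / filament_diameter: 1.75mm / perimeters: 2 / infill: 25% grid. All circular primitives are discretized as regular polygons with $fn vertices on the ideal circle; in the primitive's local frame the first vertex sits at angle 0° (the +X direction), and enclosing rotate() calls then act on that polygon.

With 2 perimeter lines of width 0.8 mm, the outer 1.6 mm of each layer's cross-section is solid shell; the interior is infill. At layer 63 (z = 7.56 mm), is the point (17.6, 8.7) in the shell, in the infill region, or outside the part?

At z = 7.56 mm: the cube is absent (z outside [0, 3]); the cylinder at (9.5, 8): section is a regular 32-gon, circumradius r=9.5; the cube at (6, 15.5) is present — its section is the full 27×20 rectangle; the cube at (-2, 11.5) is present — its section is the full 10.5×19 rectangle; Merging all regions: the regions partially overlap (shared area 79.33 mm²), so overlapping operands fuse into one piece — 1 connected region; the cube at (-3, -3) is not intersected at this z (z outside [0, 5]); Merging all regions: only the result so far is present, so the union is just that shape — 1 connected region. Overall, the cross-section is a single solid region. The nearest boundary edge runs (18.82, 9.85)→(19.00, 8.00); distance from the point to it = 1.32 mm. The point is inside the cross-section, 1.32 mm from the nearest boundary — within the 1.6 mm shell band (2 × 0.8).

shell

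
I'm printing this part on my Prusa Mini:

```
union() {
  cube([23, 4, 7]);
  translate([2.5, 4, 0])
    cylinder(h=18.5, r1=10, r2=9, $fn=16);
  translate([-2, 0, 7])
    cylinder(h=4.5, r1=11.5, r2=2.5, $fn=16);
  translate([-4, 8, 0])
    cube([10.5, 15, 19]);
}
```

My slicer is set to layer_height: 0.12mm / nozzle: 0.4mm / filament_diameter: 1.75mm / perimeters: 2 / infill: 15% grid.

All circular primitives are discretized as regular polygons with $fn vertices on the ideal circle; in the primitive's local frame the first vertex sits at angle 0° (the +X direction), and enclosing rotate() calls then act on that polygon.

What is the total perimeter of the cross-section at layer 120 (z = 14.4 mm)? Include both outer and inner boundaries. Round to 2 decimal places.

At z = 14.4 mm: the cube is absent (z outside [0, 7]); the cone at (2.5, 4): at t=0.778 of its height the radius interpolates to r₁+(r₂−r₁)t = 9.222, giving a regular 16-gon of that circumradius (perimeter = 2·16·9.222·sin(180°/16) = 57.57 mm); the cone at (-2, 0) is absent (z outside [7, 11.5]); the cube at (-4, 8) (footprint 10.5×15) is included at this height (perimeter 51.00 mm); Taking the union: the regions partially overlap (shared area 46.91 mm²), so the edge portions inside another operand are dropped and the merged outline is re-measured after clipping — boundary = 79.99 mm. Overall, the cross-section is a single solid region. Total boundary length (outer) = 79.99 mm.

79.99 mm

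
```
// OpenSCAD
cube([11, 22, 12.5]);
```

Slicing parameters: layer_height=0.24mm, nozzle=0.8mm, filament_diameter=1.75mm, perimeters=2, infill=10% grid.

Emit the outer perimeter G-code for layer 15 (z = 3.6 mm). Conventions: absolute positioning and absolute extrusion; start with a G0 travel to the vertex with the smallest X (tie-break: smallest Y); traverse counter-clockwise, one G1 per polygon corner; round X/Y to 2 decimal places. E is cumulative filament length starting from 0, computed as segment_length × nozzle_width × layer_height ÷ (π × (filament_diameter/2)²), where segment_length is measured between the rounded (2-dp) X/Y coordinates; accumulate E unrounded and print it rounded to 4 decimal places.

G0 X0.00 Y0.00 Z3.60
G1 X11.00 Y0.00 E0.8781
G1 X11.00 Y22.00 E2.6342
G1 X0.00 Y22.00 E3.5123
G1 X0.00 Y0.00 E5.2684

At z = 3.6 mm: the cube is present — its section is the full 11×22 rectangle. The outline is a single polygon with 4 vertices. Extrusion per mm of travel: 0.8 × 0.24 / (π × 0.875²) = 0.079824. Accumulating E over each segment gives final E = 5.2684.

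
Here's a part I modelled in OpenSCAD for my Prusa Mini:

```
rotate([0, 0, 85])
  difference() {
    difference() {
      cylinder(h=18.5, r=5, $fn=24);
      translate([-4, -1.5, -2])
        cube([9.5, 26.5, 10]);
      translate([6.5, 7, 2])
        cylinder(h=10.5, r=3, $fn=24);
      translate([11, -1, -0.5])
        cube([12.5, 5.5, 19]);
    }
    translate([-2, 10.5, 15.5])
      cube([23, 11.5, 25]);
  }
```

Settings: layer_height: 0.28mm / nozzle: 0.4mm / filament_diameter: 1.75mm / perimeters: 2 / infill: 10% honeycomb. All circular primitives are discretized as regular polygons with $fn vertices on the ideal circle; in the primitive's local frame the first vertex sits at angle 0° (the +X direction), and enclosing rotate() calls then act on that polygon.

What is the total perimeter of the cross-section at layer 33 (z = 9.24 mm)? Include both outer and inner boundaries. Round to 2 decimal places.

31.33 mm

At z = 9.24 mm: the r=5 cylinder contributes a regular 24-gon of circumradius 5 (perimeter = 2·24·5.000·sin(180°/24) = 31.33 mm); the cube at (-4, -1.5) does not reach this height (z outside [-2, 8]); the r=3 cylinder at (6.5, 7) contributes a regular 24-gon of circumradius 3 (perimeter = 2·24·3.000·sin(180°/24) = 18.80 mm); the cube at (11, -1) (footprint 12.5×5.5) is included at this height (perimeter 36.00 mm); Taking the first minus the rest: starting from the r=5 cylinder, the r=3 cylinder at (6.5, 7) misses the remaining region (no effect); the 12.5×5.5 cube at (11, -1) misses the remaining region (no effect) — boundary = 31.33 mm; the cube at (-2, 10.5) does not reach this height (z outside [15.5, 40.5]); Taking the first minus the rest: none of the subtracted shapes is present at this height, so the result so far is unchanged — boundary = 31.33 mm; (rotated 85° about Z; rotation is an isometry so areas/perimeters/island counts are preserved). Overall, the cross-section is a single solid region. Total boundary length (outer) = 31.33 mm.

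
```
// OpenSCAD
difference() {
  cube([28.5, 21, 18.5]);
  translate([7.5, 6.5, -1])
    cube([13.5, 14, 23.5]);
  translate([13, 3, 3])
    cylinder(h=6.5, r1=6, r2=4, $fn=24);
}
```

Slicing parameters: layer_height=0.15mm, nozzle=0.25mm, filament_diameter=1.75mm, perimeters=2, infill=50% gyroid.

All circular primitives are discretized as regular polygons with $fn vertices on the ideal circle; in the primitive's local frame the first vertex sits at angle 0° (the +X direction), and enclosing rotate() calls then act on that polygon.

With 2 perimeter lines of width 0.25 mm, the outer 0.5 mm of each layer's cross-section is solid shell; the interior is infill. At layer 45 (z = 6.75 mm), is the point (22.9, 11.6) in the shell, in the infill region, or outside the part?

infill

At z = 6.75 mm: the cube (footprint 28.5×21) is included at this height; the cube at (7.5, 6.5) is present — its section is the full 13.5×14 rectangle; the cone at (13, 3) contributes a regular 24-gon of circumradius 4.846 (interpolated between r1=6 and r2=4 at t=0.577); Taking the first minus the rest: starting from the 28.5×21 cube, the 13.5×14 cube at (7.5, 6.5) lies wholly inside it (removes its full 189.00 mm² and its 55.00 mm outline becomes a hole wall); the cone at (13, 3) partially overlaps it — only the 57.39 mm² overlap (of its 72.94 mm²) is removed, clipping the outline — 1 connected region. Overall, the cross-section is a single solid region. The nearest boundary edge runs (21.00, 6.50)→(21.00, 20.50); distance from the point to it = 1.90 mm. The point is inside the cross-section and 1.90 mm from the nearest boundary — more than the 0.5 mm shell width (2 × 0.25), so it's in the infill interior.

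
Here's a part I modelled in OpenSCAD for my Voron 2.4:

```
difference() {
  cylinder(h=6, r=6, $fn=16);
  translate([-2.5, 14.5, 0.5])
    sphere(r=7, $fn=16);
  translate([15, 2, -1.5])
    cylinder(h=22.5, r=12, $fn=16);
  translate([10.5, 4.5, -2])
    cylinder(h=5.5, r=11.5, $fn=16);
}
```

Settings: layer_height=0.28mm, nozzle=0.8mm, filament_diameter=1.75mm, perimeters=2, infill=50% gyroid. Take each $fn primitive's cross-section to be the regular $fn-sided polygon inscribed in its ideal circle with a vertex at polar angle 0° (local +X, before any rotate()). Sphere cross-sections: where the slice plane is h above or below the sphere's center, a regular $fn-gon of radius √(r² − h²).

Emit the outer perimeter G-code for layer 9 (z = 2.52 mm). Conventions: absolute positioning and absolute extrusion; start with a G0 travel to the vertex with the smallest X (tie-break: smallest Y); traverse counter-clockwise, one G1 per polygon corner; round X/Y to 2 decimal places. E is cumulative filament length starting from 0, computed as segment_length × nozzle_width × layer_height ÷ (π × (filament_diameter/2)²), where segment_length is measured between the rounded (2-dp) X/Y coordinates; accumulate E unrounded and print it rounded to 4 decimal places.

At z = 2.52 mm: the cylinder: section is a regular 16-gon, circumradius r=6; the r=7 sphere at (-2.5, 14.5) slices to a regular 16-gon of circumradius 6.702 (√(r²−h²) with h=2.02 from center); the r=12 cylinder at (15, 2) gives a regular 16-gon of circumradius 12 (constant along its height); the r=11.5 cylinder at (10.5, 4.5) gives a regular 16-gon of circumradius 11.5 (constant along its height); After the difference (first − rest): starting from the r=6 cylinder, the r=7 sphere at (-2.5, 14.5) misses the remaining region (no effect); the r=12 cylinder at (15, 2) partially overlaps it — only the 15.49 mm² overlap (of its 440.85 mm²) is removed, clipping the outline; the r=11.5 cylinder at (10.5, 4.5) partially overlaps it — only the 32.78 mm² overlap (of its 404.88 mm²) is removed, clipping the outline — 1 connected region. The outline is a single polygon with 14 vertices. Extrusion per mm of travel: 0.8 × 0.28 / (π × 0.875²) = 0.093128. Accumulating E over each segment gives final E = 3.1760.

G0 X-6.00 Y0.00 Z2.52
G1 X-5.54 Y-2.30 E0.2184
G1 X-4.24 Y-4.24 E0.4359
G1 X-2.30 Y-5.54 E0.6534
G1 X0.00 Y-6.00 E0.8718
G1 X2.30 Y-5.54 E1.0903
G1 X3.76 Y-4.56 E1.2540
G1 X2.37 Y-3.63 E1.4098
G1 X-0.12 Y0.10 E1.8274
G1 X-1.00 Y4.50 E2.2453
G1 X-0.73 Y5.85 E2.3735
G1 X-2.30 Y5.54 E2.5226
G1 X-4.24 Y4.24 E2.7401
G1 X-5.54 Y2.30 E2.9575
G1 X-6.00 Y0.00 E3.1760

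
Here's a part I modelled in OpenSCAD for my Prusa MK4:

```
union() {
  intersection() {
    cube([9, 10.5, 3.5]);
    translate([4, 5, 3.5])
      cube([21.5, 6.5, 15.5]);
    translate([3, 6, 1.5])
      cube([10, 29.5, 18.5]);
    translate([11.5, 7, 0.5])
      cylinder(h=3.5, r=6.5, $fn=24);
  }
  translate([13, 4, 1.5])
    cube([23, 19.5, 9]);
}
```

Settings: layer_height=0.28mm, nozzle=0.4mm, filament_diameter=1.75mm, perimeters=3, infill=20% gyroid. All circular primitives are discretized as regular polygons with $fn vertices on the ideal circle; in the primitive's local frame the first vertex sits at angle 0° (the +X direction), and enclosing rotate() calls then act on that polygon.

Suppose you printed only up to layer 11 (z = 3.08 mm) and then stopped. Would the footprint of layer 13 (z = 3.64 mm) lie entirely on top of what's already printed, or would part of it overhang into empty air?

Compare the two slices. At z = 3.08: the cube (footprint 9×10.5) is included at this height (area 94.50 mm²); the cube at (4, 5) is not intersected at this z (z outside [3.5, 19]); the cube at (3, 6) (footprint 10×29.5) is included at this height (area 295.00 mm²); the r=6.5 cylinder at (11.5, 7) gives a regular 24-gon of circumradius 6.5 (constant along its height) (area = (24/2)·6.500²·sin(360°/24) = 131.22 mm²); Taking the intersection: at least one operand is absent at this height, so nothing remains; the cube at (13, 4) is present — its section is the full 23×19.5 rectangle (area 448.50 mm²); Combining (union): only the 23×19.5 cube at (13, 4) is present, so the union is just that shape — area = 448.50 mm². At z = 3.64: the cube does not reach this height (z outside [0, 3.5]); the cube at (4, 5) (footprint 21.5×6.5) is included at this height (area 139.75 mm²); the cube at (3, 6) (footprint 10×29.5) is included at this height (area 295.00 mm²); the r=6.5 cylinder at (11.5, 7) gives a regular 24-gon of circumradius 6.5 (constant along its height) (area = (24/2)·6.500²·sin(360°/24) = 131.22 mm²); Taking the intersection: at least one operand is absent at this height, so nothing remains; the cube at (13, 4) is present — its section is the full 23×19.5 rectangle (area 448.50 mm²); Taking the union: only the 23×19.5 cube at (13, 4) is present, so the union is just that shape — area = 448.50 mm². Checking containment: the cross-section at z = 3.64 is a subset of the cross-section at z = 3.08.

entirely on top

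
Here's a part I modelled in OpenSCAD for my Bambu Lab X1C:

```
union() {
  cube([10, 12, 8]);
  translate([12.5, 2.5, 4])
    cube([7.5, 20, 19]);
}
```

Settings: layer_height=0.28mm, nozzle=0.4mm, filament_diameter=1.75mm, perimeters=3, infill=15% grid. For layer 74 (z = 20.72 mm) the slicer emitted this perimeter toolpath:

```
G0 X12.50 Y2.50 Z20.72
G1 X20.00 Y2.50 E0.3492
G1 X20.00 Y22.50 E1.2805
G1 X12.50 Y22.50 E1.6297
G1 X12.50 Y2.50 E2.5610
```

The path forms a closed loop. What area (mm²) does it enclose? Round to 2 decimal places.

Apply the shoelace formula to the sequence of (X, Y) vertices; enclosed area = 150.00 mm².

150.00 mm²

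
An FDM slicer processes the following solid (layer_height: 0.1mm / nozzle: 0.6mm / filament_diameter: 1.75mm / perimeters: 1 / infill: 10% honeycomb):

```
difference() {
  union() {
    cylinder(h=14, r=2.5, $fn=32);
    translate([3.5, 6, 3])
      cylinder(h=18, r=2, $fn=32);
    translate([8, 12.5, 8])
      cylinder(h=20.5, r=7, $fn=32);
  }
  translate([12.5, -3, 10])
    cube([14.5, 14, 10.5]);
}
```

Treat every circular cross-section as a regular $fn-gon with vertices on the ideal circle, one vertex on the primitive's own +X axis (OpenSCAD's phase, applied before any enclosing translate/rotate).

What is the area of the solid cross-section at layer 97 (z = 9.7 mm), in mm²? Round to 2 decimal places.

At z = 9.7 mm: the r=2.5 cylinder contributes a regular 32-gon of circumradius 2.5 (area = (32/2)·2.500²·sin(360°/32) = 19.51 mm²); the r=2 cylinder at (3.5, 6) gives a regular 32-gon of circumradius 2 (constant along its height) (area = (32/2)·2.000²·sin(360°/32) = 12.49 mm²); the r=7 cylinder at (8, 12.5) contributes a regular 32-gon of circumradius 7 (area = (32/2)·7.000²·sin(360°/32) = 152.95 mm²); Taking the union: the regions partially overlap — summed areas 184.95 mm² minus the doubly-counted overlap 2.45 mm² gives 182.50 mm² — area = 182.50 mm²; the cube at (12.5, -3) does not reach this height (z outside [10, 20.5]); Taking the first minus the rest: none of the subtracted shapes is present at this height, so the result so far is unchanged — area = 182.50 mm². Overall, the cross-section has 2 separate islands. Net area = 182.50 mm².

182.50 mm²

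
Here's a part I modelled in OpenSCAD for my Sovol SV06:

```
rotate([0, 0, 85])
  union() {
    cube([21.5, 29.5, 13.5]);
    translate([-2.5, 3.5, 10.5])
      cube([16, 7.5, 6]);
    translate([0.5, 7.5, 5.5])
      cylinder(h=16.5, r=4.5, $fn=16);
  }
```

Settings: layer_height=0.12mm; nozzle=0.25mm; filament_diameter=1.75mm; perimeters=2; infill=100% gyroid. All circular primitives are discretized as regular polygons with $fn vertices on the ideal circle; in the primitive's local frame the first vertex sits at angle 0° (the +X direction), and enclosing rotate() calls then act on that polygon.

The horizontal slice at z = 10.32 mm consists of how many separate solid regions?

1

At z = 10.32 mm: the 21.5×29.5 cube contributes its full rectangle; the cube at (-2.5, 3.5) is not intersected at this z (z outside [10.5, 16.5]); the r=4.5 cylinder at (0.5, 7.5) gives a regular 16-gon of circumradius 4.5 (constant along its height); Combining (union): the regions partially overlap (shared area 35.45 mm²), so overlapping operands fuse into one piece — 1 connected region; (whole slice rotated 85° about Z — lengths, areas and connectivity unchanged). The result has 1 disconnected region.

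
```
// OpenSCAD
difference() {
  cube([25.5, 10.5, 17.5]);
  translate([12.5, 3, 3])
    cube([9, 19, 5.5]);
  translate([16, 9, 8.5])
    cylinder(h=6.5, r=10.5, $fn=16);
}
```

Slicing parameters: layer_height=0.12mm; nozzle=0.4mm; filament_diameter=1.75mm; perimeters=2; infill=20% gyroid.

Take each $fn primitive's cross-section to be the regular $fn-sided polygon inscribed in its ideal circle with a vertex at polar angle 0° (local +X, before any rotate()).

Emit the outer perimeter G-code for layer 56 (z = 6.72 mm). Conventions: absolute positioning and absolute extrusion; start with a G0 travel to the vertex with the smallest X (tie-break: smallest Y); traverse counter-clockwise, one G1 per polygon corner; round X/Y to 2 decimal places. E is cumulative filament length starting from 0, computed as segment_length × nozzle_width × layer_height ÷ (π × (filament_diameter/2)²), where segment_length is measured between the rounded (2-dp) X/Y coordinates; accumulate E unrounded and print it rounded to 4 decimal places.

G0 X0.00 Y0.00 Z6.72
G1 X25.50 Y0.00 E0.5089
G1 X25.50 Y10.50 E0.7184
G1 X21.50 Y10.50 E0.7982
G1 X21.50 Y3.00 E0.9479
G1 X12.50 Y3.00 E1.1275
G1 X12.50 Y10.50 E1.2772
G1 X0.00 Y10.50 E1.5266
G1 X0.00 Y0.00 E1.7362

At z = 6.72 mm: the cube is present — its section is the full 25.5×10.5 rectangle; the cube at (12.5, 3) is present — its section is the full 9×19 rectangle; the cylinder at (16, 9) does not reach this height (z outside [8.5, 15]); Taking the first minus the rest: starting from the 25.5×10.5 cube, the 9×19 cube at (12.5, 3) partially overlaps it — only the 67.50 mm² overlap (of its 171.00 mm²) is removed, clipping the outline — 1 connected region. The outline is a single polygon with 8 vertices. Extrusion per mm of travel: 0.4 × 0.12 / (π × 0.875²) = 0.019956. Accumulating E over each segment gives final E = 1.7362.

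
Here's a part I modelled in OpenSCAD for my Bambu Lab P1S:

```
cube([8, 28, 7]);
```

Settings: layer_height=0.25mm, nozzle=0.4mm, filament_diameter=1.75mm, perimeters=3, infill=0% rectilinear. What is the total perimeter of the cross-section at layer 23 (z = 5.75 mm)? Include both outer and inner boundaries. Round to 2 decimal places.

At z = 5.75 mm: the 8×28 cube contributes its full rectangle (perimeter 72.00 mm). Overall, the cross-section is a single solid region. Total boundary length (outer) = 72.00 mm.

72.00 mm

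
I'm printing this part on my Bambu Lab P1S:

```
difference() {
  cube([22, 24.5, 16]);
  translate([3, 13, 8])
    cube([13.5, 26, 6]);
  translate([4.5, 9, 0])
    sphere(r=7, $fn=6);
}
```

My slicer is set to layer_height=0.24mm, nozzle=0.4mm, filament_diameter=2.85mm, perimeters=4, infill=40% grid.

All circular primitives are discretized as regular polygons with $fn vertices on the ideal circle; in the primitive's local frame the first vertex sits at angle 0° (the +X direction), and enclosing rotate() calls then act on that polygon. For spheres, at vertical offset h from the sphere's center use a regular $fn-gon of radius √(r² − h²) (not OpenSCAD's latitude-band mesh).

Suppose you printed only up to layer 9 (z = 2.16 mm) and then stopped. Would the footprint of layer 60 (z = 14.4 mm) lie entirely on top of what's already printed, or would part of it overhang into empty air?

part overhangs

Compare the two slices. At z = 2.16: the cube (footprint 22×24.5) is included at this height (area 539.00 mm²); the cube at (3, 13) is absent (z outside [8, 14]); the r=7 sphere at (4.5, 9) contributes a regular 6-gon of circumradius √(7²−2.16²) = 6.658 (area = (6/2)·6.658²·sin(360°/6) = 115.18 mm²); Taking the first minus the rest: starting from the 22×24.5 cube (539.00 mm²), the r=7 sphere at (4.5, 9) partially overlaps it — only the 107.11 mm² overlap (of its 115.18 mm²) is removed, clipping the outline — area = 431.89 mm². At z = 14.4: the cube (footprint 22×24.5) is included at this height (area 539.00 mm²); the cube at (3, 13) is not intersected at this z (z outside [8, 14]); the sphere at (4.5, 9) is absent (|z−center|=14.400 > r=7); Taking the first minus the rest: none of the subtracted shapes is present at this height, so the 22×24.5 cube is unchanged — area = 539.00 mm². Checking containment: at z = 14.4 the cross-section extends beyond the z = 2.16 cross-section by about 107.11 mm².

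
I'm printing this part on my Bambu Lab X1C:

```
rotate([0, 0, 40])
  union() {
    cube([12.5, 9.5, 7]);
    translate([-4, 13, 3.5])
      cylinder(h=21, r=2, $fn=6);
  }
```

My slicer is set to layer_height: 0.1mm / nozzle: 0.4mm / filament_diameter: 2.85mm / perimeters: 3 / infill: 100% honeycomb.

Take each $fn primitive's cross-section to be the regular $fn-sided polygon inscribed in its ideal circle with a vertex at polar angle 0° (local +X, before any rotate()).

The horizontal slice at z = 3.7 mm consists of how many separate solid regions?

At z = 3.7 mm: the cube (footprint 12.5×9.5) is included at this height; the cylinder at (-4, 13): section is a regular 6-gon, circumradius r=2; Combining (union): the 2 present regions are separate (no shared area or edge), so areas and boundary lengths simply add and each stays a separate island — 2 connected regions; (whole slice rotated 40° about Z — lengths, areas and connectivity unchanged). The result has 2 disconnected regions.

2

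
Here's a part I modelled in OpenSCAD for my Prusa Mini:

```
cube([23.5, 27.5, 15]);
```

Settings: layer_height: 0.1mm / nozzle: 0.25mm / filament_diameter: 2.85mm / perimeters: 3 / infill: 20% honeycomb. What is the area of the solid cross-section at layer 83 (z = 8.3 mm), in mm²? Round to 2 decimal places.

At z = 8.3 mm: the cube (footprint 23.5×27.5) is included at this height (area 646.25 mm²). Overall, the cross-section is a single solid region. Net area = 646.25 mm².

646.25 mm²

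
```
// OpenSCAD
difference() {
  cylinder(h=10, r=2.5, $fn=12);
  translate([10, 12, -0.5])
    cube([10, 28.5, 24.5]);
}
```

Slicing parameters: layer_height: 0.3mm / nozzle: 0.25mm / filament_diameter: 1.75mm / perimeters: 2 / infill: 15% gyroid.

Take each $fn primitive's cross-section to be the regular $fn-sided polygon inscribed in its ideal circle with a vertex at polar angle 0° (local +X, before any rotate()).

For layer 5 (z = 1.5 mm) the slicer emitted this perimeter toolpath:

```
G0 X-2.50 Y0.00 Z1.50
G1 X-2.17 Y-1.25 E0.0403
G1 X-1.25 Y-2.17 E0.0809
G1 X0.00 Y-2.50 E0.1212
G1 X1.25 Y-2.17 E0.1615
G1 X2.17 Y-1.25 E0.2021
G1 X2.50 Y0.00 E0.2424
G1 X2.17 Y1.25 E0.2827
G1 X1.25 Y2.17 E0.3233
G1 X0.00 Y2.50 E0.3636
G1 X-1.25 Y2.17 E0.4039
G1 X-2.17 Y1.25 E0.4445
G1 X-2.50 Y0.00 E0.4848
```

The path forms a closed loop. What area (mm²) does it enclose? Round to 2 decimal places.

18.79 mm²

Apply the shoelace formula to the sequence of (X, Y) vertices; enclosed area = 18.79 mm².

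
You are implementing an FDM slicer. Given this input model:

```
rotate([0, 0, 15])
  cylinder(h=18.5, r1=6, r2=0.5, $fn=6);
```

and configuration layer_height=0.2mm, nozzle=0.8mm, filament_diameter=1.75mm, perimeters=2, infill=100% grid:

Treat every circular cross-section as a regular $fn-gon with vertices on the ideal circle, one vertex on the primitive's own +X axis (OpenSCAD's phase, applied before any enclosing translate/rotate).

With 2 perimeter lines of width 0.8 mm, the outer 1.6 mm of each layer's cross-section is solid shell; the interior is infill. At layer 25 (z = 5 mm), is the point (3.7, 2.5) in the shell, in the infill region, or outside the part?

outside

At z = 5 mm: the cone (r1=6→r2=0.5) has section circumradius 4.514 here — a regular 6-gon; (whole slice rotated 15° about Z — lengths, areas and connectivity unchanged). Overall, the cross-section is a single solid region. Undo the 15° rotation: the query point maps to (4.221, 1.457) in the un-rotated model frame. The nearest boundary edge runs (4.51, 0.00)→(2.26, 3.91); distance from the point to it = 0.48 mm. The point is not inside any of the regions above, so it lies outside the cross-section (0.48 mm from the nearest boundary).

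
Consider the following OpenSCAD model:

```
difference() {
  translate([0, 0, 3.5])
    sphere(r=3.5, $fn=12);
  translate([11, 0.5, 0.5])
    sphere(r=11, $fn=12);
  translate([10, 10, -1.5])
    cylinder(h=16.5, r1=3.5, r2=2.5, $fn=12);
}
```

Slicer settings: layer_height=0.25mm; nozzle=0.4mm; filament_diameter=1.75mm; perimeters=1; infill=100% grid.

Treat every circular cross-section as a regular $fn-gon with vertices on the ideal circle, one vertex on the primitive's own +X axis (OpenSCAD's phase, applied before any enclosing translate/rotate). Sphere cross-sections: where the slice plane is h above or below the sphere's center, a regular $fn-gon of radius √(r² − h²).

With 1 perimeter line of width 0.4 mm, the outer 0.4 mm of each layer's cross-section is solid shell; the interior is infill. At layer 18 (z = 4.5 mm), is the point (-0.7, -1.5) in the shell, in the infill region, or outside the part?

infill

At z = 4.5 mm: the r=3.5 sphere contributes a regular 12-gon of circumradius √(3.5²−1²) = 3.354; the sphere at (11, 0.5): section is a regular 12-gon, circumradius = √(r²−h²) = √(11²−4²) = 10.247; the cone at (10, 10): at t=0.364 of its height the radius interpolates to r₁+(r₂−r₁)t = 3.136, giving a regular 12-gon of that circumradius; After the difference (first − rest): starting from the r=3.5 sphere, the r=11 sphere at (11, 0.5) partially overlaps it — only the 9.43 mm² overlap (of its 315.00 mm²) is removed, clipping the outline; the cone at (10, 10) misses the remaining region (no effect) — 1 connected region. Overall, the cross-section is a single solid region. The nearest boundary edge runs (-0.00, -3.35)→(-1.68, -2.90); distance from the point to it = 1.61 mm. The point is inside the cross-section and 1.61 mm from the nearest boundary — more than the 0.4 mm shell width (1 × 0.4), so it's in the infill interior.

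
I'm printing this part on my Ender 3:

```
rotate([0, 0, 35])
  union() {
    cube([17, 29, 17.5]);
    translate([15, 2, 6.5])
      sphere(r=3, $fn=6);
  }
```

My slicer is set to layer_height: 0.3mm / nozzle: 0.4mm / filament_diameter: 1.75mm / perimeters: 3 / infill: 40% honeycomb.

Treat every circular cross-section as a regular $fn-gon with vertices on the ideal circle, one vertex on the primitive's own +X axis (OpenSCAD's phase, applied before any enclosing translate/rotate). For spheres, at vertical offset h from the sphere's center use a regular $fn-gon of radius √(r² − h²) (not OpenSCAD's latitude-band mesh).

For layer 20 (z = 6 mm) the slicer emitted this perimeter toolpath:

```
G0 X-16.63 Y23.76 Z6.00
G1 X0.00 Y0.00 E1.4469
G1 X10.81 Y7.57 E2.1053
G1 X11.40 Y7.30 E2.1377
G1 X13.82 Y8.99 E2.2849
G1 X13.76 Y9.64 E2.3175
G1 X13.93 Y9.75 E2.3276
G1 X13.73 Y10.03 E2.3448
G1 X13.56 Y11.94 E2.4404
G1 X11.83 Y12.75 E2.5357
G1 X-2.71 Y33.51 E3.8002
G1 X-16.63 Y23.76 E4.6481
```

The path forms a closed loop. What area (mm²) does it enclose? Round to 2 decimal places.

496.44 mm²

Apply the shoelace formula to the sequence of (X, Y) vertices; enclosed area = 496.44 mm².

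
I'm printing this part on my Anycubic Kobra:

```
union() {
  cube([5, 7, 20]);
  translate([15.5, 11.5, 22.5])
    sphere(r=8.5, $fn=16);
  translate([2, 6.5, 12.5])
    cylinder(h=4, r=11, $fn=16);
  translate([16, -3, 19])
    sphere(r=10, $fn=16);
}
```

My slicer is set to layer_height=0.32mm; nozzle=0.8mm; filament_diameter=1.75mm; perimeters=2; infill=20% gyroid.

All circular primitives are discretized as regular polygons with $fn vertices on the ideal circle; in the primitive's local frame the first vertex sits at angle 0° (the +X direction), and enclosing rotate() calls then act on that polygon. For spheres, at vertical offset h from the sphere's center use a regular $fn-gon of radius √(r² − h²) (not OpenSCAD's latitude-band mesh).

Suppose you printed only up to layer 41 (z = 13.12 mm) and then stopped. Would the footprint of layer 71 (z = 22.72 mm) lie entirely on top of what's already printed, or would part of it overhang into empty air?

part overhangs

Compare the two slices. At z = 13.12: the cube (footprint 5×7) is included at this height (area 35.00 mm²); the sphere at (15.5, 11.5) is not intersected at this z (|z−center|=9.380 > r=8.5); the cylinder at (2, 6.5): section is a regular 16-gon, circumradius r=11 (area = (16/2)·11.000²·sin(360°/16) = 370.44 mm²); the sphere at (16, -3): section is a regular 16-gon, circumradius = √(r²−h²) = √(10²−5.88²) = 8.089 (area = (16/2)·8.089²·sin(360°/16) = 200.30 mm²); Taking the union: the regions partially overlap — summed areas 605.74 mm² minus the doubly-counted overlap 45.57 mm² gives 560.16 mm² — area = 560.16 mm². At z = 22.72: the cube is absent (z outside [0, 20]); the sphere at (15.5, 11.5): section is a regular 16-gon, circumradius = √(r²−h²) = √(8.5²−0.22²) = 8.497 (area = (16/2)·8.497²·sin(360°/16) = 221.04 mm²); the cylinder at (2, 6.5) does not reach this height (z outside [12.5, 16.5]); the sphere at (16, -3): section is a regular 16-gon, circumradius = √(r²−h²) = √(10²−3.72²) = 9.282 (area = (16/2)·9.282²·sin(360°/16) = 263.78 mm²); Combining (union): the regions partially overlap — summed areas 484.82 mm² minus the doubly-counted overlap 20.38 mm² gives 464.44 mm² — area = 464.44 mm². Checking containment: at z = 22.72 the cross-section extends beyond the z = 13.12 cross-section by about 212.29 mm².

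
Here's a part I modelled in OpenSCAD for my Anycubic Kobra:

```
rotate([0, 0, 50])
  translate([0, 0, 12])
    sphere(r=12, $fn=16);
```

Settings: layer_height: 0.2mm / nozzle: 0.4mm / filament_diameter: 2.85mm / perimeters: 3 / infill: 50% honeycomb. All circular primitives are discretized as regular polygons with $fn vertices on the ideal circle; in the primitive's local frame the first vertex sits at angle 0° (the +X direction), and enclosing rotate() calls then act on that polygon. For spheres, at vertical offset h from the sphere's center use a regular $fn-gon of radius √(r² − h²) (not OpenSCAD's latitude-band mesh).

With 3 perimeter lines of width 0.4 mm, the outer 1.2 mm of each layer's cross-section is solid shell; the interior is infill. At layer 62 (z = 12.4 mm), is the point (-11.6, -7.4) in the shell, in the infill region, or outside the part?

outside

At z = 12.4 mm: the r=12 sphere slices to a regular 16-gon of circumradius 11.993 (√(r²−h²) with h=0.4 from center); (rotated 50° about Z; rotation is an isometry so areas/perimeters/island counts are preserved). Overall, the cross-section is a single solid region. Undo the 50° rotation: the query point maps to (-13.125, 4.129) in the un-rotated model frame. The nearest boundary edge runs (-11.08, 4.59)→(-11.99, 0.00); distance from the point to it = 1.92 mm. The point is not inside any of the regions above, so it lies outside the cross-section (1.92 mm from the nearest boundary).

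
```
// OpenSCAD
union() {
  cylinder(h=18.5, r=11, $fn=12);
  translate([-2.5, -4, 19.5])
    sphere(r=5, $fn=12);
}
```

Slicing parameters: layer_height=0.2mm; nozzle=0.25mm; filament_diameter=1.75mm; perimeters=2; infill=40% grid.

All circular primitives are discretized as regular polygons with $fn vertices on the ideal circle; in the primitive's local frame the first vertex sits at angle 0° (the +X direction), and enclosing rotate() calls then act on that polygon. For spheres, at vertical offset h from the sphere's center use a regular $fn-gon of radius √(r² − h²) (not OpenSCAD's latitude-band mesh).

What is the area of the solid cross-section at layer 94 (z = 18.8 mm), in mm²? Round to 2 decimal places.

At z = 18.8 mm: the cylinder does not reach this height (z outside [0, 18.5]); the sphere at (-2.5, -4): section is a regular 12-gon, circumradius = √(r²−h²) = √(5²−0.7²) = 4.951 (area = (12/2)·4.951²·sin(360°/12) = 73.53 mm²); Merging all regions: only the r=5 sphere at (-2.5, -4) is present, so the union is just that shape — area = 73.53 mm². Overall, the cross-section is a single solid region. Net area = 73.53 mm².

73.53 mm²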